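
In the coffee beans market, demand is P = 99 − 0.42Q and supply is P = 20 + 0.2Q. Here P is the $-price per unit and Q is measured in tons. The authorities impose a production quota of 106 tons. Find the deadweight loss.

$142.22

Competitive equilibrium: 99 − 0.42Q = 20 + 0.2Q → Q* = 127.4194, P* = 45.4839.
At Q = 106: demand price = 99 − 0.42·106 = 54.48; supply price = 20 + 0.2·106 = 41.2.
ΔQ = 127.4194 − 106 = 21.4194; wedge = 54.48 − 41.2 = 13.28.
The triangle = ½ × 21.4194 × 13.28 = $142.22.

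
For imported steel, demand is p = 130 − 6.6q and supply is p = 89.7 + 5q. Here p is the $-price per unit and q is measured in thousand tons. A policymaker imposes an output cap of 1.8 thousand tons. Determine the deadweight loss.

$16.26 thousand

Competitive equilibrium: 130 − 6.6q = 89.7 + 5q → q* = 3.4741, p* = 107.0707.
At q = 1.8: demand price = 130 − 6.6·1.8 = 118.12; supply price = 89.7 + 5·1.8 = 98.7.
Δq = 3.4741 − 1.8 = 1.6741; wedge = 118.12 − 98.7 = 19.42.
The triangle = ½ × 1.6741 × 19.42 = $16.26 thousand.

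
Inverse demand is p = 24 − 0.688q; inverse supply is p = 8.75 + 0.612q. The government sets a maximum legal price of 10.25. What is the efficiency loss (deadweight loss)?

55.97

Competitive equilibrium: 24 − 0.688q = 8.75 + 0.612q → q* = 11.7308, p* = 15.9292.
At the ceiling p = 10.25, quantity supplied = (10.25 − 8.75)/0.612 = 2.451.
Willingness to pay at q' = 2.451: 24 − 0.688·2.451 = 22.3137.
Δq = 11.7308 − 2.451 = 9.2798; wedge = 22.3137 − 10.25 = 12.0637.
DWL = ½ × 9.2798 × 12.0637 = 55.97.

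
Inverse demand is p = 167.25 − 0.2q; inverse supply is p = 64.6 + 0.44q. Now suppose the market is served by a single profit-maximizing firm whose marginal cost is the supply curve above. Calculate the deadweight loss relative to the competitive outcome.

466.67

Competitive equilibrium: 167.25 − 0.2q = 64.6 + 0.44q → q* = 160.3906, p* = 135.1719.
Marginal revenue: MR = 167.25 − 0.4q. Set MR = MC: 167.25 − 0.4q = 64.6 + 0.44q → q_m = 122.2024.
Price p_m = 167.25 − 0.2·122.2024 = 142.8095; MC(q_m) = 64.6 + 0.44·122.2024 = 118.3691.
Competitive q* = 160.3906, so Δq = 38.1882; wedge = 142.8095 − 118.3691 = 24.4404.
DWL = ½ × 38.1882 × 24.4404 = 466.67.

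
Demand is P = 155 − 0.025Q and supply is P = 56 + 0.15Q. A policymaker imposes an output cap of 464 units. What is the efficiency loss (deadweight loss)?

Competitive equilibrium: 155 − 0.025Q = 56 + 0.15Q → Q* = 565.7143, P* = 140.8571.
At Q = 464: demand price = 155 − 0.025·464 = 143.4; supply price = 56 + 0.15·464 = 125.6.
ΔQ = 565.7143 − 464 = 101.7143; wedge = 143.4 − 125.6 = 17.8.
The triangle = ½ × 101.7143 × 17.8 = 905.26.

905.26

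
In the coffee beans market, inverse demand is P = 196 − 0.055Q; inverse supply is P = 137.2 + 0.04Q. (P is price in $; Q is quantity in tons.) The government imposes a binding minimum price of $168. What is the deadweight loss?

Competitive equilibrium: 196 − 0.055Q = 137.2 + 0.04Q → Q* = 618.9474, P* = 161.9579.
At the floor P = 168, quantity demanded = (196 − 168)/0.055 = 509.0909.
Sellers' marginal cost at Q' = 509.0909: 137.2 + 0.04·509.0909 = 157.5636.
ΔQ = 618.9474 − 509.0909 = 109.8565; wedge = 168 − 157.5636 = 10.4364.
Deadweight loss = ½ × 109.8565 × 10.4364 = $573.25.

$573.25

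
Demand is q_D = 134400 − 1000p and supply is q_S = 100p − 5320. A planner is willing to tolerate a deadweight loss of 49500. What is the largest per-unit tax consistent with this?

33

In inverse form: demand p = 134.4 − 0.001q, supply p = 53.2 + 0.01q.
Competitive equilibrium: 134.4 − 0.001q = 53.2 + 0.01q → q* = 7381.8182, p* = 127.0182.
A tax t gives Δq = t/0.011 and wedge t, so DWL = t²/0.022.
t²/0.022 = 49500 → t² = 1089 → t = 33.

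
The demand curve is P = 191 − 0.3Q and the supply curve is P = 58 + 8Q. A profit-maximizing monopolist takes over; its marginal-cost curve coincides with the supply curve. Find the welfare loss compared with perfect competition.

1.30

Competitive equilibrium: 191 − 0.3Q = 58 + 8Q → Q* = 16.0241, P* = 186.1928.
Marginal revenue: MR = 191 − 0.6Q. Set MR = MC: 191 − 0.6Q = 58 + 8Q → Q_m = 15.4651.
Price P_m = 191 − 0.3·15.4651 = 186.3605; MC(Q_m) = 58 + 8·15.4651 = 181.7208.
Competitive Q* = 16.0241, so ΔQ = 0.559; wedge = 186.3605 − 181.7208 = 4.6397.
The triangle = ½ × 0.559 × 4.6397 = 1.30.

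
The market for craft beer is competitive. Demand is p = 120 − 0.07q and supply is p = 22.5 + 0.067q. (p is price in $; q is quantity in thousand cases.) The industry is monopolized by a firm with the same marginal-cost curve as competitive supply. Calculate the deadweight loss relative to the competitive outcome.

$3967.47 thousand

Competitive equilibrium: 120 − 0.07q = 22.5 + 0.067q → q* = 711.6788, p* = 70.1825.
Marginal revenue: MR = 120 − 0.14q. Set MR = MC: 120 − 0.14q = 22.5 + 0.067q → q_m = 471.0145.
Price p_m = 120 − 0.07·471.0145 = 87.029; MC(q_m) = 22.5 + 0.067·471.0145 = 54.058.
Competitive q* = 711.6788, so Δq = 240.6643; wedge = 87.029 − 54.058 = 32.971.
Welfare loss = ½ × 240.6643 × 32.971 = $3967.47 thousand.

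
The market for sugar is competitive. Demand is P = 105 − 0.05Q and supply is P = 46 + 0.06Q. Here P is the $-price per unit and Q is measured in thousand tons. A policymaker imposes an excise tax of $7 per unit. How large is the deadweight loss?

Competitive equilibrium: 105 − 0.05Q = 46 + 0.06Q → Q* = 536.3636, P* = 78.1818.
With the tax, the buyer price exceeds the seller price by 7: (105 − 0.05Q) − (46 + 0.06Q) = 7 → Q' = 472.7273.
ΔQ = 536.3636 − 472.7273 = 63.6363; the wedge equals the tax, 7.
Deadweight loss = ½ × 63.6363 × 7 = $222.73 thousand.

$222.73 thousand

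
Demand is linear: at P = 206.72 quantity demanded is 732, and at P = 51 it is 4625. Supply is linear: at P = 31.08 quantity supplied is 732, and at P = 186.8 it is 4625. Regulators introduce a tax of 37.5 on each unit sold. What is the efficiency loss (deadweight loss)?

8789.06

Demand slope = (51 − 206.72)/(4625 − 732) = −0.04, so P = 236 − 0.04Q.
Supply slope = (186.8 − 31.08)/(4625 − 732) = 0.04, so P = 1.8 + 0.04Q.
Competitive equilibrium: 236 − 0.04Q = 1.8 + 0.04Q → Q* = 2927.5, P* = 118.9.
With the tax, the buyer price exceeds the seller price by 37.5: (236 − 0.04Q) − (1.8 + 0.04Q) = 37.5 → Q' = 2458.75.
ΔQ = 2927.5 − 2458.75 = 468.75; the wedge equals the tax, 37.5.
DWL = ½ × 468.75 × 37.5 = 8789.06.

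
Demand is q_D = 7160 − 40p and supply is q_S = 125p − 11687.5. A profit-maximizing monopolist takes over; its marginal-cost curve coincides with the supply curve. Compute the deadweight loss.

20578.43

In inverse form: demand p = 179 − 0.025q, supply p = 93.5 + 0.008q.
Competitive equilibrium: 179 − 0.025q = 93.5 + 0.008q → q* = 2590.909091, p* = 114.227273.
Marginal revenue: MR = 179 − 0.05q. Set MR = MC: 179 − 0.05q = 93.5 + 0.008q → q_m = 1474.137931.
Price p_m = 179 − 0.025·1474.137931 = 142.146552; MC(q_m) = 93.5 + 0.008·1474.137931 = 105.293103.
Competitive q* = 2590.909091, so Δq = 1116.77116; wedge = 142.146552 − 105.293103 = 36.853449.
Welfare loss = ½ × 1116.77116 × 36.853449 = 20578.43.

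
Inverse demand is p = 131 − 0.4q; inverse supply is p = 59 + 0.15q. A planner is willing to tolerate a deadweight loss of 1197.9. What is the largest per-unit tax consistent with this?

36.3

Competitive equilibrium: 131 − 0.4q = 59 + 0.15q → q* = 130.9091, p* = 78.6364.
A tax t gives Δq = t/0.55 and wedge t, so DWL = t²/1.1.
t²/1.1 = 1197.9 → t² = 1317.69 → t = 36.3.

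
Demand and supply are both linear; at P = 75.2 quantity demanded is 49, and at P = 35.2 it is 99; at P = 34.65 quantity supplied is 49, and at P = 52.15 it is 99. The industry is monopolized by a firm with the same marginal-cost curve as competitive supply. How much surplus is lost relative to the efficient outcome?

687.12

Demand slope = (35.2 − 75.2)/(99 − 49) = −0.8, so P = 114.4 − 0.8Q.
Supply slope = (52.15 − 34.65)/(99 − 49) = 0.35, so P = 17.5 + 0.35Q.
Competitive equilibrium: 114.4 − 0.8Q = 17.5 + 0.35Q → Q* = 84.2609, P* = 46.9913.
Marginal revenue: MR = 114.4 − 1.6Q. Set MR = MC: 114.4 − 1.6Q = 17.5 + 0.35Q → Q_m = 49.6923.
Price P_m = 114.4 − 0.8·49.6923 = 74.6462; MC(Q_m) = 17.5 + 0.35·49.6923 = 34.8923.
Competitive Q* = 84.2609, so ΔQ = 34.5686; wedge = 74.6462 − 34.8923 = 39.7539.
The triangle = ½ × 34.5686 × 39.7539 = 687.12.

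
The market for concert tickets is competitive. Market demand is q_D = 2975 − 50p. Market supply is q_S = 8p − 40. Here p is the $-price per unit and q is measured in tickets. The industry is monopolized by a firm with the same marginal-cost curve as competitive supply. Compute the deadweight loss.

In inverse form: demand p = 59.5 − 0.02q, supply p = 5 + 0.125q.
Competitive equilibrium: 59.5 − 0.02q = 5 + 0.125q → q* = 375.8621, p* = 51.9828.
Marginal revenue: MR = 59.5 − 0.04q. Set MR = MC: 59.5 − 0.04q = 5 + 0.125q → q_m = 330.303.
Price p_m = 59.5 − 0.02·330.303 = 52.8939; MC(q_m) = 5 + 0.125·330.303 = 46.2879.
Competitive q* = 375.8621, so Δq = 45.5591; wedge = 52.8939 − 46.2879 = 6.606.
Welfare loss = ½ × 45.5591 × 6.606 = $150.48.

$150.48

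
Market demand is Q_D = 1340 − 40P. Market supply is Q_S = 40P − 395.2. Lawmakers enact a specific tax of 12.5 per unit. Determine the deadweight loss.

In inverse form: demand P = 33.5 − 0.025Q, supply P = 9.88 + 0.025Q.
Competitive equilibrium: 33.5 − 0.025Q = 9.88 + 0.025Q → Q* = 472.4, P* = 21.69.
With the tax, the buyer price exceeds the seller price by 12.5: (33.5 − 0.025Q) − (9.88 + 0.025Q) = 12.5 → Q' = 222.4.
ΔQ = 472.4 − 222.4 = 250; the wedge equals the tax, 12.5.
DWL = ½ × 250 × 12.5 = 1562.50.

1562.50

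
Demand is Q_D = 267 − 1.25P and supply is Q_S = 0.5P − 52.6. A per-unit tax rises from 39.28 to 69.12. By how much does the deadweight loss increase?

577.62

In inverse form: demand P = 213.6 − 0.8Q, supply P = 105.2 + 2Q.
Competitive equilibrium: 213.6 − 0.8Q = 105.2 + 2Q → Q* = 38.7143, P* = 182.6286.
For a per-unit tax t: ΔQ = t/2.8, so DWL = ½·t·(t/2.8) = t²/5.6.
At t = 39.28: DWL = 275.521. At t = 69.12: DWL = 853.138.
Increase = 853.138 − 275.521 = 577.62.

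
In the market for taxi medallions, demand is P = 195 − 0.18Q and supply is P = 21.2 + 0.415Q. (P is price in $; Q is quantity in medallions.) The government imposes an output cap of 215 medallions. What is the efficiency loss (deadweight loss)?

Competitive equilibrium: 195 − 0.18Q = 21.2 + 0.415Q → Q* = 292.1008, P* = 142.4218.
At Q = 215: demand price = 195 − 0.18·215 = 156.3; supply price = 21.2 + 0.415·215 = 110.425.
ΔQ = 292.1008 − 215 = 77.1008; wedge = 156.3 − 110.425 = 45.875.
The triangle = ½ × 77.1008 × 45.875 = $1768.50.

$1768.50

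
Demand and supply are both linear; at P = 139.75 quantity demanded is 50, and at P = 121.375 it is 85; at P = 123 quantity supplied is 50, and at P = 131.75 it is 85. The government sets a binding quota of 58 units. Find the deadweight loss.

Demand slope = (121.375 − 139.75)/(85 − 50) = −0.525, so P = 166 − 0.525Q.
Supply slope = (131.75 − 123)/(85 − 50) = 0.25, so P = 110.5 + 0.25Q.
Competitive equilibrium: 166 − 0.525Q = 110.5 + 0.25Q → Q* = 71.6129, P* = 128.4032.
At Q = 58: demand price = 166 − 0.525·58 = 135.55; supply price = 110.5 + 0.25·58 = 125.
ΔQ = 71.6129 − 58 = 13.6129; wedge = 135.55 − 125 = 10.55.
DWL = ½ × 13.6129 × 10.55 = 71.81.

71.81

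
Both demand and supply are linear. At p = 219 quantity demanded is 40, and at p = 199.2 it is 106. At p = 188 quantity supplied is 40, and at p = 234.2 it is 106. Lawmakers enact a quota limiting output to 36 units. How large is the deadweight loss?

Demand slope = (199.2 − 219)/(106 − 40) = −0.3, so p = 231 − 0.3q.
Supply slope = (234.2 − 188)/(106 − 40) = 0.7, so p = 160 + 0.7q.
Competitive equilibrium: 231 − 0.3q = 160 + 0.7q → q* = 71, p* = 209.7.
At q = 36: demand price = 231 − 0.3·36 = 220.2; supply price = 160 + 0.7·36 = 185.2.
Δq = 71 − 36 = 35; wedge = 220.2 − 185.2 = 35.
DWL = ½ × 35 × 35 = 612.50.

612.50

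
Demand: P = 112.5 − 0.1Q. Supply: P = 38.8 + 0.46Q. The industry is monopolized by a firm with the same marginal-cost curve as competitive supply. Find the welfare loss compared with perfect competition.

111.33

Competitive equilibrium: 112.5 − 0.1Q = 38.8 + 0.46Q → Q* = 131.6071, P* = 99.3393.
Marginal revenue: MR = 112.5 − 0.2Q. Set MR = MC: 112.5 − 0.2Q = 38.8 + 0.46Q → Q_m = 111.6667.
Price P_m = 112.5 − 0.1·111.6667 = 101.3333; MC(Q_m) = 38.8 + 0.46·111.6667 = 90.1667.
Competitive Q* = 131.6071, so ΔQ = 19.9404; wedge = 101.3333 − 90.1667 = 11.1666.
DWL = ½ × 19.9404 × 11.1666 = 111.33.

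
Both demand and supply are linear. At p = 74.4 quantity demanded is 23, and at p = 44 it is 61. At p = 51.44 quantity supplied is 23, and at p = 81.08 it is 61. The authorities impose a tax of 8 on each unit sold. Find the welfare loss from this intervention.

20.25

Demand slope = (44 − 74.4)/(61 − 23) = −0.8, so p = 92.8 − 0.8q.
Supply slope = (81.08 − 51.44)/(61 − 23) = 0.78, so p = 33.5 + 0.78q.
Competitive equilibrium: 92.8 − 0.8q = 33.5 + 0.78q → q* = 37.5316, p* = 62.7747.
With the tax, the buyer price exceeds the seller price by 8: (92.8 − 0.8q) − (33.5 + 0.78q) = 8 → q' = 32.4684.
Δq = 37.5316 − 32.4684 = 5.0632; the wedge equals the tax, 8.
Deadweight loss = ½ × 5.0632 × 8 = 20.25.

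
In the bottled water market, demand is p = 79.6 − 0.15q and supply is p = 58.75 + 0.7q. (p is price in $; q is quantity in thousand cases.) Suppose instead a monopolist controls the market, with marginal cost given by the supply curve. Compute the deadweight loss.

$5.75 thousand

Competitive equilibrium: 79.6 − 0.15q = 58.75 + 0.7q → q* = 24.5294, p* = 75.9206.
Marginal revenue: MR = 79.6 − 0.3q. Set MR = MC: 79.6 − 0.3q = 58.75 + 0.7q → q_m = 20.85.
Price p_m = 79.6 − 0.15·20.85 = 76.4725; MC(q_m) = 58.75 + 0.7·20.85 = 73.345.
Competitive q* = 24.5294, so Δq = 3.6794; wedge = 76.4725 − 73.345 = 3.1275.
Welfare loss = ½ × 3.6794 × 3.1275 = $5.75 thousand.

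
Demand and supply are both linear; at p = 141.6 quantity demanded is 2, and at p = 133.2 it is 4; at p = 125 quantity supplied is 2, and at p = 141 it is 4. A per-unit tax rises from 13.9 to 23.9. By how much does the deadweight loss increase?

Demand slope = (133.2 − 141.6)/(4 − 2) = −4.2, so p = 150 − 4.2q.
Supply slope = (141 − 125)/(4 − 2) = 8, so p = 109 + 8q.
Competitive equilibrium: 150 − 4.2q = 109 + 8q → q* = 3.3607, p* = 135.8852.
For a per-unit tax t: Δq = t/12.2, so DWL = ½·t·(t/12.2) = t²/24.4.
At t = 13.9: DWL = 7.918. At t = 23.9: DWL = 23.41.
Increase = 23.41 − 7.918 = 15.49.

15.49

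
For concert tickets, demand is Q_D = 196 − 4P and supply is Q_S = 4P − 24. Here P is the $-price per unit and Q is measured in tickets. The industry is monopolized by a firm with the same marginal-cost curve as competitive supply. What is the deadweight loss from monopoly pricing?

$205.44

In inverse form: demand P = 49 − 0.25Q, supply P = 6 + 0.25Q.
Competitive equilibrium: 49 − 0.25Q = 6 + 0.25Q → Q* = 86, P* = 27.5.
Marginal revenue: MR = 49 − 0.5Q. Set MR = MC: 49 − 0.5Q = 6 + 0.25Q → Q_m = 57.33333.
Price P_m = 49 − 0.25·57.33333 = 34.66667; MC(Q_m) = 6 + 0.25·57.33333 = 20.33333.
Competitive Q* = 86, so ΔQ = 28.66667; wedge = 34.66667 − 20.33333 = 14.33334.
Welfare loss = ½ × 28.66667 × 14.33334 = $205.44.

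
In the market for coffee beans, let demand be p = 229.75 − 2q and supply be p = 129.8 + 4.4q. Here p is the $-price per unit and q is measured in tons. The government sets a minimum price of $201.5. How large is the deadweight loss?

Competitive equilibrium: 229.75 − 2q = 129.8 + 4.4q → q* = 15.6172, p* = 198.5156.
At the floor p = 201.5, quantity demanded = (229.75 − 201.5)/2 = 14.125.
Sellers' marginal cost at q' = 14.125: 129.8 + 4.4·14.125 = 191.95.
Δq = 15.6172 − 14.125 = 1.4922; wedge = 201.5 − 191.95 = 9.55.
Deadweight loss = ½ × 1.4922 × 9.55 = $7.13.

$7.13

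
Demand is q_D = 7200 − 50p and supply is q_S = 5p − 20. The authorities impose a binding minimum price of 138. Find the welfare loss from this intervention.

12445.45

In inverse form: demand p = 144 − 0.02q, supply p = 4 + 0.2q.
Competitive equilibrium: 144 − 0.02q = 4 + 0.2q → q* = 636.3636, p* = 131.2727.
At the floor p = 138, quantity demanded = (144 − 138)/0.02 = 300.
Sellers' marginal cost at q' = 300: 4 + 0.2·300 = 64.
Δq = 636.3636 − 300 = 336.3636; wedge = 138 − 64 = 74.
Welfare loss = ½ × 336.3636 × 74 = 12445.45.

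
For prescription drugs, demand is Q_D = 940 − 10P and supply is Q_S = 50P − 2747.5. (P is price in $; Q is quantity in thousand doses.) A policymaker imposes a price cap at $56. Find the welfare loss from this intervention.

In inverse form: demand P = 94 − 0.1Q, supply P = 54.95 + 0.02Q.
Competitive equilibrium: 94 − 0.1Q = 54.95 + 0.02Q → Q* = 325.4167, P* = 61.4583.
At the ceiling P = 56, quantity supplied = (56 − 54.95)/0.02 = 52.5.
Willingness to pay at Q' = 52.5: 94 − 0.1·52.5 = 88.75.
ΔQ = 325.4167 − 52.5 = 272.9167; wedge = 88.75 − 56 = 32.75.
Deadweight loss = ½ × 272.9167 × 32.75 = $4469.01 thousand.

$4469.01 thousand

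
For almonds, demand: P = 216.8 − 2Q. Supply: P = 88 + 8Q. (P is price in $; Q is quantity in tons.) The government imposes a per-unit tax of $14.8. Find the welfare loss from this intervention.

Competitive equilibrium: 216.8 − 2Q = 88 + 8Q → Q* = 12.88, P* = 191.04.
With the tax, the buyer price exceeds the seller price by 14.8: (216.8 − 2Q) − (88 + 8Q) = 14.8 → Q' = 11.4.
ΔQ = 12.88 − 11.4 = 1.48; the wedge equals the tax, 14.8.
Welfare loss = ½ × 1.48 × 14.8 = $10.952.

$10.952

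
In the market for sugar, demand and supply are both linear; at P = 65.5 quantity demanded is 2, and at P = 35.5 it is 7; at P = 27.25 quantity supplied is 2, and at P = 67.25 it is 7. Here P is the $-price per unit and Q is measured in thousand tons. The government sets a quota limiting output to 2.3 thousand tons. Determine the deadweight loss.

Demand slope = (35.5 − 65.5)/(7 − 2) = −6, so P = 77.5 − 6Q.
Supply slope = (67.25 − 27.25)/(7 − 2) = 8, so P = 11.25 + 8Q.
Competitive equilibrium: 77.5 − 6Q = 11.25 + 8Q → Q* = 4.7321, P* = 49.1071.
At Q = 2.3: demand price = 77.5 − 6·2.3 = 63.7; supply price = 11.25 + 8·2.3 = 29.65.
ΔQ = 4.7321 − 2.3 = 2.4321; wedge = 63.7 − 29.65 = 34.05.
Welfare loss = ½ × 2.4321 × 34.05 = $41.41 thousand.

$41.41 thousand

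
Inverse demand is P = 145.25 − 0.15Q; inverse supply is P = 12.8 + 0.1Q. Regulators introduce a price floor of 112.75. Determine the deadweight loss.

Competitive equilibrium: 145.25 − 0.15Q = 12.8 + 0.1Q → Q* = 529.8, P* = 65.78.
At the floor P = 112.75, quantity demanded = (145.25 − 112.75)/0.15 = 216.66667.
Sellers' marginal cost at Q' = 216.66667: 12.8 + 0.1·216.66667 = 34.46667.
ΔQ = 529.8 − 216.66667 = 313.13333; wedge = 112.75 − 34.46667 = 78.28333.
The triangle = ½ × 313.13333 × 78.28333 = 12256.56.

12256.56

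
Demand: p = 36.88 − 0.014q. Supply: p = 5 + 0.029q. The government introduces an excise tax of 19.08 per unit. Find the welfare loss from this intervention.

Competitive equilibrium: 36.88 − 0.014q = 5 + 0.029q → q* = 741.3953, p* = 26.5005.
With the tax, the buyer price exceeds the seller price by 19.08: (36.88 − 0.014q) − (5 + 0.029q) = 19.08 → q' = 297.6744.
Δq = 741.3953 − 297.6744 = 443.7209; the wedge equals the tax, 19.08.
Deadweight loss = ½ × 443.7209 × 19.08 = 4233.10.

4233.10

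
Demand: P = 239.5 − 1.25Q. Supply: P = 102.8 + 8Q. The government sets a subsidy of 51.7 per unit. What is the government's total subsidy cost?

1053

Competitive equilibrium: 239.5 − 1.25Q = 102.8 + 8Q → Q* = 14.7784, P* = 221.027.
The subsidy lowers effective supply by 51.7: P = 51.1 + 8Q.
New quantity: 239.5 − 1.25Q = 51.1 + 8Q → Q' = 20.3676.
Total subsidy cost = 51.7 × 20.3676 = 1053.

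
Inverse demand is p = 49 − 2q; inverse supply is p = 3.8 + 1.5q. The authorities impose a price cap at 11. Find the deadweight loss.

115.22

Competitive equilibrium: 49 − 2q = 3.8 + 1.5q → q* = 12.9143, p* = 23.1714.
At the ceiling p = 11, quantity supplied = (11 − 3.8)/1.5 = 4.8.
Willingness to pay at q' = 4.8: 49 − 2·4.8 = 39.4.
Δq = 12.9143 − 4.8 = 8.1143; wedge = 39.4 − 11 = 28.4.
Deadweight loss = ½ × 8.1143 × 28.4 = 115.22.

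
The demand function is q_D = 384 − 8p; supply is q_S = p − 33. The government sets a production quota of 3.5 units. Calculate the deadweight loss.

54.39

In inverse form: demand p = 48 − 0.125q, supply p = 33 + q.
Competitive equilibrium: 48 − 0.125q = 33 + q → q* = 13.3333, p* = 46.3333.
At q = 3.5: demand price = 48 − 0.125·3.5 = 47.5625; supply price = 33 + 1·3.5 = 36.5.
Δq = 13.3333 − 3.5 = 9.8333; wedge = 47.5625 − 36.5 = 11.0625.
Welfare loss = ½ × 9.8333 × 11.0625 = 54.39.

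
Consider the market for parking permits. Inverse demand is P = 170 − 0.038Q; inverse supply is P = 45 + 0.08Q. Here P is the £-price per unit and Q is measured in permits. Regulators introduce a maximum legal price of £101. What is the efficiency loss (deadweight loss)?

£7617.63

Competitive equilibrium: 170 − 0.038Q = 45 + 0.08Q → Q* = 1059.322, P* = 129.7458.
At the ceiling P = 101, quantity supplied = (101 − 45)/0.08 = 700.
Willingness to pay at Q' = 700: 170 − 0.038·700 = 143.4.
ΔQ = 1059.322 − 700 = 359.322; wedge = 143.4 − 101 = 42.4.
DWL = ½ × 359.322 × 42.4 = £7617.63.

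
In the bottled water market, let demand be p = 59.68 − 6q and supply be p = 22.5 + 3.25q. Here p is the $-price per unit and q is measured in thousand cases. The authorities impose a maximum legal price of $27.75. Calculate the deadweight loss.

$26.73 thousand

Competitive equilibrium: 59.68 − 6q = 22.5 + 3.25q → q* = 4.0195, p* = 35.5632.
At the ceiling p = 27.75, quantity supplied = (27.75 − 22.5)/3.25 = 1.6154.
Willingness to pay at q' = 1.6154: 59.68 − 6·1.6154 = 49.9876.
Δq = 4.0195 − 1.6154 = 2.4041; wedge = 49.9876 − 27.75 = 22.2376.
Deadweight loss = ½ × 2.4041 × 22.2376 = $26.73 thousand.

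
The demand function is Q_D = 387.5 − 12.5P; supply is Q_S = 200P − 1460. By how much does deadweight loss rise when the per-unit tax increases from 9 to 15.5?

936.76

In inverse form: demand P = 31 − 0.08Q, supply P = 7.3 + 0.005Q.
Competitive equilibrium: 31 − 0.08Q = 7.3 + 0.005Q → Q* = 278.8235, P* = 8.6941.
For a per-unit tax t: ΔQ = t/0.085, so DWL = ½·t·(t/0.085) = t²/0.17.
At t = 9: DWL = 476.471. At t = 15.5: DWL = 1413.235.
Increase = 1413.235 − 476.471 = 936.76.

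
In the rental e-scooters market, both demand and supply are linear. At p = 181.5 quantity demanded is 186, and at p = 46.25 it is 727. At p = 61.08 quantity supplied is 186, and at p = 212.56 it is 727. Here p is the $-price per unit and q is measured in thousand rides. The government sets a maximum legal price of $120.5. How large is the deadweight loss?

Demand slope = (46.25 − 181.5)/(727 − 186) = −0.25, so p = 228 − 0.25q.
Supply slope = (212.56 − 61.08)/(727 − 186) = 0.28, so p = 9 + 0.28q.
Competitive equilibrium: 228 − 0.25q = 9 + 0.28q → q* = 413.2075, p* = 124.6981.
At the ceiling p = 120.5, quantity supplied = (120.5 − 9)/0.28 = 398.2143.
Willingness to pay at q' = 398.2143: 228 − 0.25·398.2143 = 128.4464.
Δq = 413.2075 − 398.2143 = 14.9932; wedge = 128.4464 − 120.5 = 7.9464.
The triangle = ½ × 14.9932 × 7.9464 = $59.57 thousand.

$59.57 thousand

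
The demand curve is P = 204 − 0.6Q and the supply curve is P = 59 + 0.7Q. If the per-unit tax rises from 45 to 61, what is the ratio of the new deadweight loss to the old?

1.838

Competitive equilibrium: 204 − 0.6Q = 59 + 0.7Q → Q* = 111.5385, P* = 137.0769.
For a per-unit tax t: ΔQ = t/1.3, so DWL = ½·t·(t/1.3) = t²/2.6.
At t = 45: DWL = 778.846. At t = 61: DWL = 1431.154.
Ratio = (61/45)² = 1.838.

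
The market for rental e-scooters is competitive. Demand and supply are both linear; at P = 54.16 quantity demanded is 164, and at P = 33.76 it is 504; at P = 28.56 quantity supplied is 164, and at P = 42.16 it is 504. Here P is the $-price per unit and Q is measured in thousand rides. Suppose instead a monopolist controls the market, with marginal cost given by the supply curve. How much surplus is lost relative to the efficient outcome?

$1240.31 thousand

Demand slope = (33.76 − 54.16)/(504 − 164) = −0.06, so P = 64 − 0.06Q.
Supply slope = (42.16 − 28.56)/(504 − 164) = 0.04, so P = 22 + 0.04Q.
Competitive equilibrium: 64 − 0.06Q = 22 + 0.04Q → Q* = 420, P* = 38.8.
Marginal revenue: MR = 64 − 0.12Q. Set MR = MC: 64 − 0.12Q = 22 + 0.04Q → Q_m = 262.5.
Price P_m = 64 − 0.06·262.5 = 48.25; MC(Q_m) = 22 + 0.04·262.5 = 32.5.
Competitive Q* = 420, so ΔQ = 157.5; wedge = 48.25 − 32.5 = 15.75.
Deadweight loss = ½ × 157.5 × 15.75 = $1240.31 thousand.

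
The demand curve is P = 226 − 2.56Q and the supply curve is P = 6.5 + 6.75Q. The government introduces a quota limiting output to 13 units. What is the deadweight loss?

520.75

Competitive equilibrium: 226 − 2.56Q = 6.5 + 6.75Q → Q* = 23.5768, P* = 165.6434.
At Q = 13: demand price = 226 − 2.56·13 = 192.72; supply price = 6.5 + 6.75·13 = 94.25.
ΔQ = 23.5768 − 13 = 10.5768; wedge = 192.72 − 94.25 = 98.47.
Deadweight loss = ½ × 10.5768 × 98.47 = 520.75.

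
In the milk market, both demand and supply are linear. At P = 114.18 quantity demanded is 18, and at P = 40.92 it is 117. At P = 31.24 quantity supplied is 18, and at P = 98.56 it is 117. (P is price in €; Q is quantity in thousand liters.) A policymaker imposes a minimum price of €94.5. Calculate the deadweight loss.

Demand slope = (40.92 − 114.18)/(117 − 18) = −0.74, so P = 127.5 − 0.74Q.
Supply slope = (98.56 − 31.24)/(117 − 18) = 0.68, so P = 19 + 0.68Q.
Competitive equilibrium: 127.5 − 0.74Q = 19 + 0.68Q → Q* = 76.4085, P* = 70.9577.
At the floor P = 94.5, quantity demanded = (127.5 − 94.5)/0.74 = 44.5946.
Sellers' marginal cost at Q' = 44.5946: 19 + 0.68·44.5946 = 49.3243.
ΔQ = 76.4085 − 44.5946 = 31.8139; wedge = 94.5 − 49.3243 = 45.1757.
The triangle = ½ × 31.8139 × 45.1757 = €718.61 thousand.

€718.61 thousand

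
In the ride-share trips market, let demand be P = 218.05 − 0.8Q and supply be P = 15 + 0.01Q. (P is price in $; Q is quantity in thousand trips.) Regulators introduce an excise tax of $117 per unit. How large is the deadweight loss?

Competitive equilibrium: 218.05 − 0.8Q = 15 + 0.01Q → Q* = 250.679, P* = 17.5068.
With the tax, the buyer price exceeds the seller price by 117: (218.05 − 0.8Q) − (15 + 0.01Q) = 117 → Q' = 106.2346.
ΔQ = 250.679 − 106.2346 = 144.4444; the wedge equals the tax, 117.
The triangle = ½ × 144.4444 × 117 = $8450 thousand.

$8450 thousand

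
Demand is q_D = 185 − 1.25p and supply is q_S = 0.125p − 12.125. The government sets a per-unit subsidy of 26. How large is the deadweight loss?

38.41

In inverse form: demand p = 148 − 0.8q, supply p = 97 + 8q.
Competitive equilibrium: 148 − 0.8q = 97 + 8q → q* = 5.7955, p* = 143.3636.
The subsidy lowers effective supply by 26: p = 71 + 8q.
New quantity: 148 − 0.8q = 71 + 8q → q' = 8.75.
Overproduction Δq = 8.75 − 5.7955 = 2.9545; wedge = subsidy = 26.
DWL = ½ × 2.9545 × 26 = 38.41.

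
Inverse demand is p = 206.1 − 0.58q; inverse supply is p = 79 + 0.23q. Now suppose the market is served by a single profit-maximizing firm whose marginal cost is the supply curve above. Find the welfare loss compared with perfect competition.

Competitive equilibrium: 206.1 − 0.58q = 79 + 0.23q → q* = 156.9136, p* = 115.0901.
Marginal revenue: MR = 206.1 − 1.16q. Set MR = MC: 206.1 − 1.16q = 79 + 0.23q → q_m = 91.4388.
Price p_m = 206.1 − 0.58·91.4388 = 153.0655; MC(q_m) = 79 + 0.23·91.4388 = 100.0309.
Competitive q* = 156.9136, so Δq = 65.4748; wedge = 153.0655 − 100.0309 = 53.0346.
Deadweight loss = ½ × 65.4748 × 53.0346 = 1736.21.

1736.21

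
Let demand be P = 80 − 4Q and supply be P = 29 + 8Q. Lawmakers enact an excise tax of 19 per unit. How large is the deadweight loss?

Competitive equilibrium: 80 − 4Q = 29 + 8Q → Q* = 4.25, P* = 63.
With the tax, the buyer price exceeds the seller price by 19: (80 − 4Q) − (29 + 8Q) = 19 → Q' = 2.6667.
ΔQ = 4.25 − 2.6667 = 1.5833; the wedge equals the tax, 19.
The triangle = ½ × 1.5833 × 19 = 15.04.

15.04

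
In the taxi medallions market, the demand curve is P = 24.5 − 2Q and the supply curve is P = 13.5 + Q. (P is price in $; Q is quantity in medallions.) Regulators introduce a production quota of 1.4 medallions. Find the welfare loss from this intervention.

Competitive equilibrium: 24.5 − 2Q = 13.5 + Q → Q* = 3.6667, P* = 17.1667.
At Q = 1.4: demand price = 24.5 − 2·1.4 = 21.7; supply price = 13.5 + 1·1.4 = 14.9.
ΔQ = 3.6667 − 1.4 = 2.2667; wedge = 21.7 − 14.9 = 6.8.
The triangle = ½ × 2.2667 × 6.8 = $7.71.

$7.71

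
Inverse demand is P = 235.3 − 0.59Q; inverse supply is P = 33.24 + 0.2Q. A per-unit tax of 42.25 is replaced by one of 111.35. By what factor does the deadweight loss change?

6.946

Competitive equilibrium: 235.3 − 0.59Q = 33.24 + 0.2Q → Q* = 255.7722, P* = 84.3944.
For a per-unit tax t: ΔQ = t/0.79, so DWL = ½·t·(t/0.79) = t²/1.58.
At t = 42.25: DWL = 1129.786. At t = 111.35: DWL = 7847.356.
Ratio = (111.35/42.25)² = 6.946.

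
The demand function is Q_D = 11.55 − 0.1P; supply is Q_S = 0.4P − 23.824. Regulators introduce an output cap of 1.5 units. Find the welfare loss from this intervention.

55.32

In inverse form: demand P = 115.5 − 10Q, supply P = 59.56 + 2.5Q.
Competitive equilibrium: 115.5 − 10Q = 59.56 + 2.5Q → Q* = 4.4752, P* = 70.748.
At Q = 1.5: demand price = 115.5 − 10·1.5 = 100.5; supply price = 59.56 + 2.5·1.5 = 63.31.
ΔQ = 4.4752 − 1.5 = 2.9752; wedge = 100.5 − 63.31 = 37.19.
The triangle = ½ × 2.9752 × 37.19 = 55.32.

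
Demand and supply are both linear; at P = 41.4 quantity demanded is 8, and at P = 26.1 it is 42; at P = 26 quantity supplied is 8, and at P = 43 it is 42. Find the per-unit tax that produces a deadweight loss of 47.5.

Demand slope = (26.1 − 41.4)/(42 − 8) = −0.45, so P = 45 − 0.45Q.
Supply slope = (43 − 26)/(42 − 8) = 0.5, so P = 22 + 0.5Q.
Competitive equilibrium: 45 − 0.45Q = 22 + 0.5Q → Q* = 24.2105, P* = 34.1053.
A tax t gives ΔQ = t/0.95 and wedge t, so DWL = t²/1.9.
t²/1.9 = 47.5 → t² = 90.25 → t = 9.5.

9.5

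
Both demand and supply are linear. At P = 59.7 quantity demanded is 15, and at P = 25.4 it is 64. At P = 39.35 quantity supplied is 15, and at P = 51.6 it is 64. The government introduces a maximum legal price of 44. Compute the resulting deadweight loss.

Demand slope = (25.4 − 59.7)/(64 − 15) = −0.7, so P = 70.2 − 0.7Q.
Supply slope = (51.6 − 39.35)/(64 − 15) = 0.25, so P = 35.6 + 0.25Q.
Competitive equilibrium: 70.2 − 0.7Q = 35.6 + 0.25Q → Q* = 36.4211, P* = 44.7053.
At the ceiling P = 44, quantity supplied = (44 − 35.6)/0.25 = 33.6.
Willingness to pay at Q' = 33.6: 70.2 − 0.7·33.6 = 46.68.
ΔQ = 36.4211 − 33.6 = 2.8211; wedge = 46.68 − 44 = 2.68.
DWL = ½ × 2.8211 × 2.68 = 3.78.

3.78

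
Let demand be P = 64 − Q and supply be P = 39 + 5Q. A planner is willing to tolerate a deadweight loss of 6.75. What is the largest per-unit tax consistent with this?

Competitive equilibrium: 64 − Q = 39 + 5Q → Q* = 4.1667, P* = 59.8333.
A tax t gives ΔQ = t/6 and wedge t, so DWL = t²/12.
t²/12 = 6.75 → t² = 81 → t = 9.

9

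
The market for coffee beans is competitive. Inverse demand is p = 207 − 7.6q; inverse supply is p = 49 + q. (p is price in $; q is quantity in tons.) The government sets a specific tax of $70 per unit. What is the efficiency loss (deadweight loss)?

$284.88

Competitive equilibrium: 207 − 7.6q = 49 + q → q* = 18.3721, p* = 67.3721.
With the tax, the buyer price exceeds the seller price by 70: (207 − 7.6q) − (49 + q) = 70 → q' = 10.2326.
Δq = 18.3721 − 10.2326 = 8.1395; the wedge equals the tax, 70.
The triangle = ½ × 8.1395 × 70 = $284.88.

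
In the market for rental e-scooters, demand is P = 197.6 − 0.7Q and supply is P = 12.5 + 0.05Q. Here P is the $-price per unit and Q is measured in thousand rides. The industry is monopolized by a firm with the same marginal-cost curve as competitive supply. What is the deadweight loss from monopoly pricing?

Competitive equilibrium: 197.6 − 0.7Q = 12.5 + 0.05Q → Q* = 246.8, P* = 24.84.
Marginal revenue: MR = 197.6 − 1.4Q. Set MR = MC: 197.6 − 1.4Q = 12.5 + 0.05Q → Q_m = 127.6552.
Price P_m = 197.6 − 0.7·127.6552 = 108.2414; MC(Q_m) = 12.5 + 0.05·127.6552 = 18.8828.
Competitive Q* = 246.8, so ΔQ = 119.1448; wedge = 108.2414 − 18.8828 = 89.3586.
The triangle = ½ × 119.1448 × 89.3586 = $5323.31 thousand.

$5323.31 thousand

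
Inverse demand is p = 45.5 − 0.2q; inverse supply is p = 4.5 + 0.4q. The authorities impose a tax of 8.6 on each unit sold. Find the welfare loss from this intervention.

Competitive equilibrium: 45.5 − 0.2q = 4.5 + 0.4q → q* = 68.3333, p* = 31.8333.
With the tax, the buyer price exceeds the seller price by 8.6: (45.5 − 0.2q) − (4.5 + 0.4q) = 8.6 → q' = 54.
Δq = 68.3333 − 54 = 14.3333; the wedge equals the tax, 8.6.
DWL = ½ × 14.3333 × 8.6 = 61.63.

61.63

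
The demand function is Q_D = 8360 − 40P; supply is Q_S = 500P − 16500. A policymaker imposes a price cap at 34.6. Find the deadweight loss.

In inverse form: demand P = 209 − 0.025Q, supply P = 33 + 0.002Q.
Competitive equilibrium: 209 − 0.025Q = 33 + 0.002Q → Q* = 6518.5185, P* = 46.037.
At the ceiling P = 34.6, quantity supplied = (34.6 − 33)/0.002 = 800.
Willingness to pay at Q' = 800: 209 − 0.025·800 = 189.
ΔQ = 6518.5185 − 800 = 5718.5185; wedge = 189 − 34.6 = 154.4.
Deadweight loss = ½ × 5718.5185 × 154.4 = 441469.63.

441469.63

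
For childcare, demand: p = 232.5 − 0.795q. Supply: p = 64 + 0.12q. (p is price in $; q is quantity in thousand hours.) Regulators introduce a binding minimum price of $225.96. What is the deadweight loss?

$14159.70 thousand

Competitive equilibrium: 232.5 − 0.795q = 64 + 0.12q → q* = 184.153, p* = 86.0984.
At the floor p = 225.96, quantity demanded = (232.5 − 225.96)/0.795 = 8.2264.
Sellers' marginal cost at q' = 8.2264: 64 + 0.12·8.2264 = 64.9872.
Δq = 184.153 − 8.2264 = 175.9266; wedge = 225.96 − 64.9872 = 160.9728.
Deadweight loss = ½ × 175.9266 × 160.9728 = $14159.70 thousand.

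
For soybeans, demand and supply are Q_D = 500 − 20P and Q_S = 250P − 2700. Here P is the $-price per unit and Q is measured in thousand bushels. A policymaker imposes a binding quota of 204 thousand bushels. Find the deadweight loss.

$93.87 thousand

In inverse form: demand P = 25 − 0.05Q, supply P = 10.8 + 0.004Q.
Competitive equilibrium: 25 − 0.05Q = 10.8 + 0.004Q → Q* = 262.963, P* = 11.8519.
At Q = 204: demand price = 25 − 0.05·204 = 14.8; supply price = 10.8 + 0.004·204 = 11.616.
ΔQ = 262.963 − 204 = 58.963; wedge = 14.8 − 11.616 = 3.184.
The triangle = ½ × 58.963 × 3.184 = $93.87 thousand.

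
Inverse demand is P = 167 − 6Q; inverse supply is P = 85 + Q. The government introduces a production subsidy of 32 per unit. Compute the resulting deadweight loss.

73.14

Competitive equilibrium: 167 − 6Q = 85 + Q → Q* = 11.7143, P* = 96.7143.
The subsidy lowers effective supply by 32: P = 53 + Q.
New quantity: 167 − 6Q = 53 + Q → Q' = 16.2857.
Overproduction ΔQ = 16.2857 − 11.7143 = 4.5714; wedge = subsidy = 32.
Deadweight loss = ½ × 4.5714 × 32 = 73.14.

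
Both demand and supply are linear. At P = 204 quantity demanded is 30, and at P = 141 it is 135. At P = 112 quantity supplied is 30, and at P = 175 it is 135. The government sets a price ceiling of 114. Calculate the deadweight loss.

3226.67

Demand slope = (141 − 204)/(135 − 30) = −0.6, so P = 222 − 0.6Q.
Supply slope = (175 − 112)/(135 − 30) = 0.6, so P = 94 + 0.6Q.
Competitive equilibrium: 222 − 0.6Q = 94 + 0.6Q → Q* = 106.6667, P* = 158.
At the ceiling P = 114, quantity supplied = (114 − 94)/0.6 = 33.3333.
Willingness to pay at Q' = 33.3333: 222 − 0.6·33.3333 = 202.
ΔQ = 106.6667 − 33.3333 = 73.3334; wedge = 202 − 114 = 88.
Deadweight loss = ½ × 73.3334 × 88 = 3226.67.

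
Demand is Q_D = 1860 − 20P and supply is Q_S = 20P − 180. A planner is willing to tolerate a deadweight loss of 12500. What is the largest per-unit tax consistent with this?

In inverse form: demand P = 93 − 0.05Q, supply P = 9 + 0.05Q.
Competitive equilibrium: 93 − 0.05Q = 9 + 0.05Q → Q* = 840, P* = 51.
A tax t gives ΔQ = t/0.1 and wedge t, so DWL = t²/0.2.
t²/0.2 = 12500 → t² = 2500 → t = 50.

50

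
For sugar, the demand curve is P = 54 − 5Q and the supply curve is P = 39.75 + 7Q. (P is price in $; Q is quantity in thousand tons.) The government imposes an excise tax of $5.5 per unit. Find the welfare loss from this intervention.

Competitive equilibrium: 54 − 5Q = 39.75 + 7Q → Q* = 1.1875, P* = 48.0625.
With the tax, the buyer price exceeds the seller price by 5.5: (54 − 5Q) − (39.75 + 7Q) = 5.5 → Q' = 0.7292.
ΔQ = 1.1875 − 0.7292 = 0.4583; the wedge equals the tax, 5.5.
DWL = ½ × 0.4583 × 5.5 = $1.26 thousand.

$1.26 thousand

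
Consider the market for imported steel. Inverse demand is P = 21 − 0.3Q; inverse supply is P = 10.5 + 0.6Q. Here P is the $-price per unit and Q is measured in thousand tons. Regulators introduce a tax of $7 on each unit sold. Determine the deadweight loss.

$27.22 thousand

Competitive equilibrium: 21 − 0.3Q = 10.5 + 0.6Q → Q* = 11.6667, P* = 17.5.
With the tax, the buyer price exceeds the seller price by 7: (21 − 0.3Q) − (10.5 + 0.6Q) = 7 → Q' = 3.8889.
ΔQ = 11.6667 − 3.8889 = 7.7778; the wedge equals the tax, 7.
DWL = ½ × 7.7778 × 7 = $27.22 thousand.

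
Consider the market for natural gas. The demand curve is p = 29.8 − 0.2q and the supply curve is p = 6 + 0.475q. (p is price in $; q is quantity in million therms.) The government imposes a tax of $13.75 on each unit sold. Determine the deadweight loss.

Competitive equilibrium: 29.8 − 0.2q = 6 + 0.475q → q* = 35.2593, p* = 22.7481.
With the tax, the buyer price exceeds the seller price by 13.75: (29.8 − 0.2q) − (6 + 0.475q) = 13.75 → q' = 14.8889.
Δq = 35.2593 − 14.8889 = 20.3704; the wedge equals the tax, 13.75.
The triangle = ½ × 20.3704 × 13.75 = $140.05 million.

$140.05 million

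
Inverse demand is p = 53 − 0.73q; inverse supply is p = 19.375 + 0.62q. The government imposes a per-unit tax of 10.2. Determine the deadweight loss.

Competitive equilibrium: 53 − 0.73q = 19.375 + 0.62q → q* = 24.9074, p* = 34.8176.
With the tax, the buyer price exceeds the seller price by 10.2: (53 − 0.73q) − (19.375 + 0.62q) = 10.2 → q' = 17.3519.
Δq = 24.9074 − 17.3519 = 7.5555; the wedge equals the tax, 10.2.
Welfare loss = ½ × 7.5555 × 10.2 = 38.53.

38.53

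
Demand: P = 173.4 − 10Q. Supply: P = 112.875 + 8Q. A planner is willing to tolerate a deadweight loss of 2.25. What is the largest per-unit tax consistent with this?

Competitive equilibrium: 173.4 − 10Q = 112.875 + 8Q → Q* = 3.3625, P* = 139.775.
A tax t gives ΔQ = t/18 and wedge t, so DWL = t²/36.
t²/36 = 2.25 → t² = 81 → t = 9.

9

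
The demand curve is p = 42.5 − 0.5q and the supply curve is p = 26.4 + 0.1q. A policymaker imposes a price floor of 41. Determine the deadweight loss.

Competitive equilibrium: 42.5 − 0.5q = 26.4 + 0.1q → q* = 26.8333, p* = 29.0833.
At the floor p = 41, quantity demanded = (42.5 − 41)/0.5 = 3.
Sellers' marginal cost at q' = 3: 26.4 + 0.1·3 = 26.7.
Δq = 26.8333 − 3 = 23.8333; wedge = 41 − 26.7 = 14.3.
The triangle = ½ × 23.8333 × 14.3 = 170.41.

170.41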